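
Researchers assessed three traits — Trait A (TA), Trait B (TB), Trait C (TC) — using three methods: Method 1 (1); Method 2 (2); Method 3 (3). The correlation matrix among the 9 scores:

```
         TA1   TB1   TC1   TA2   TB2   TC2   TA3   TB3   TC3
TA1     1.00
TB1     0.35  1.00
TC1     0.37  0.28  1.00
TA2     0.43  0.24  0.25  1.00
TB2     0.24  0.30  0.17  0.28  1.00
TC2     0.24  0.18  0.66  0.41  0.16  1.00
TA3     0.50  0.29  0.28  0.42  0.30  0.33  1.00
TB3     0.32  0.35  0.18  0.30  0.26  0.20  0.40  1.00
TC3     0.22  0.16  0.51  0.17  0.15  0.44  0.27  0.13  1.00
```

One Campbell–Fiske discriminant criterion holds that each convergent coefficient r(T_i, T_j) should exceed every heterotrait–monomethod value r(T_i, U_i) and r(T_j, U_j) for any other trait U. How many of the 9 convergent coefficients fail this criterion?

Each convergent coefficient versus the relevant comparison correlations:
TA (methods 1·2): 0.43 vs {0.35, 0.28, 0.37, 0.41} → pass.
TA (methods 1·3): 0.50 vs {0.35, 0.40, 0.37, 0.27} → pass.
TA (methods 2·3): 0.42 vs {0.28, 0.40, 0.41, 0.27} → pass.
TB (methods 1·2): 0.30 vs {0.35, 0.28, 0.28, 0.16} → fail.
TB (methods 1·3): 0.35 vs {0.35, 0.40, 0.28, 0.13} → fail.
TB (methods 2·3): 0.26 vs {0.28, 0.40, 0.16, 0.13} → fail.
TC (methods 1·2): 0.66 vs {0.37, 0.41, 0.28, 0.16} → pass.
TC (methods 1·3): 0.51 vs {0.37, 0.27, 0.28, 0.13} → pass.
TC (methods 2·3): 0.44 vs {0.41, 0.27, 0.16, 0.13} → pass.
3 of 9 fail.

3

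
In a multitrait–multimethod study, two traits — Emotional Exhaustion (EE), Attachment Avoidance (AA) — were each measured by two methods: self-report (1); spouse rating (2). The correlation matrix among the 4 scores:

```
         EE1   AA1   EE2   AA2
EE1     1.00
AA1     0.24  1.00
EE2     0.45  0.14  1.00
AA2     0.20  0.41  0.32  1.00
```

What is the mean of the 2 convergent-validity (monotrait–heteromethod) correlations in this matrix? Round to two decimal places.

Convergent values: 0.45, 0.41; mean = 0.86/2 = 0.43.

0.43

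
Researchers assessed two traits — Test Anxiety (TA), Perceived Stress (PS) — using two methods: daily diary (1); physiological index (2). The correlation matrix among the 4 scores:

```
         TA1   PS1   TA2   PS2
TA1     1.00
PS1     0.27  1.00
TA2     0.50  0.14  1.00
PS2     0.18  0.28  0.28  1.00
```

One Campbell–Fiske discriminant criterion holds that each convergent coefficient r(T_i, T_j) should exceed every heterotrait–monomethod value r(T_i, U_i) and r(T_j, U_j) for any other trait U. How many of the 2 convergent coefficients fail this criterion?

Checking each validity diagonal entry against its comparison values:
TA (methods 1·2): 0.50 vs {0.27, 0.28} → pass.
PS (methods 1·2): 0.28 vs {0.27, 0.28} → fail.
1 of 2 fail.

1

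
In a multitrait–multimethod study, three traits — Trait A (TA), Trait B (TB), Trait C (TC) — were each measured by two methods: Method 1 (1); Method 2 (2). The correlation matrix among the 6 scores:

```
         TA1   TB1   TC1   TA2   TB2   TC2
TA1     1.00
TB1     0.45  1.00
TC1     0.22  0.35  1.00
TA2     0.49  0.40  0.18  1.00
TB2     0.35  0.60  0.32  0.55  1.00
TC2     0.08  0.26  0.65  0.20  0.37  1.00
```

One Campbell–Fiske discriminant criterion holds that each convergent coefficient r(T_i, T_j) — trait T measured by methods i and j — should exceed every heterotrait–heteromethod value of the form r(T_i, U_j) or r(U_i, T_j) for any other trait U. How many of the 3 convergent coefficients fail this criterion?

0

Checking each validity diagonal entry against its comparison values:
TA (methods 1·2): 0.49 vs {0.35, 0.40, 0.08, 0.18} → pass.
TB (methods 1·2): 0.60 vs {0.40, 0.35, 0.26, 0.32} → pass.
TC (methods 1·2): 0.65 vs {0.18, 0.08, 0.32, 0.26} → pass.
0 of 3 fail.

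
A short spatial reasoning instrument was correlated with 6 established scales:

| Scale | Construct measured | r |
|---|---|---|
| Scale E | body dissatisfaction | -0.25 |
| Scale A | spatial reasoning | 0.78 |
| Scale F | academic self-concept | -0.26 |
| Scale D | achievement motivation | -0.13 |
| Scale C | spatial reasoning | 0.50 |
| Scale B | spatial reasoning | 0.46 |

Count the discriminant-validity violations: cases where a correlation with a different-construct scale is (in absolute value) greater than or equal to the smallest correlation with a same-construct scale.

Convergent (same construct = spatial reasoning): Scale A, Scale C, Scale B.
Smallest convergent = 0.46. Discriminant |r|: 0.25, 0.26, 0.13; count ≥ 0.46 → 0.

0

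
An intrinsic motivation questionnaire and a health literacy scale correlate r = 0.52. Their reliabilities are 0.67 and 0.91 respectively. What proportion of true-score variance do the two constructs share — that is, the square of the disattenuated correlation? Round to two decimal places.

0.44

Disattenuated r = 0.52 / √(0.67 × 0.91) = 0.52 / 0.7808 = 0.6660.
Shared true-score variance = 0.6660² = 0.4436 ≈ 0.44.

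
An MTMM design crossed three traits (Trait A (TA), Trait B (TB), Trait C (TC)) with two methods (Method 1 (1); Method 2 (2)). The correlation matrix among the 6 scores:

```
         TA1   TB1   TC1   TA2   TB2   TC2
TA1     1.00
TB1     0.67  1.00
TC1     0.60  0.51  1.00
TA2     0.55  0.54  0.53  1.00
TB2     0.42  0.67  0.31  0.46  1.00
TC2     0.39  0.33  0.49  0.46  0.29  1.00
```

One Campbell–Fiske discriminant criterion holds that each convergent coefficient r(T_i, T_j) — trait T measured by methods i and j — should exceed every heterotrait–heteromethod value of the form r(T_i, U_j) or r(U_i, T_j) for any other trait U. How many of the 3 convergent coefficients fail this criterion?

1

Each convergent coefficient versus the relevant comparison correlations:
TA (methods 1·2): 0.55 vs {0.42, 0.54, 0.39, 0.53} → pass.
TB (methods 1·2): 0.67 vs {0.54, 0.42, 0.33, 0.31} → pass.
TC (methods 1·2): 0.49 vs {0.53, 0.39, 0.31, 0.33} → fail.
1 of 3 fail.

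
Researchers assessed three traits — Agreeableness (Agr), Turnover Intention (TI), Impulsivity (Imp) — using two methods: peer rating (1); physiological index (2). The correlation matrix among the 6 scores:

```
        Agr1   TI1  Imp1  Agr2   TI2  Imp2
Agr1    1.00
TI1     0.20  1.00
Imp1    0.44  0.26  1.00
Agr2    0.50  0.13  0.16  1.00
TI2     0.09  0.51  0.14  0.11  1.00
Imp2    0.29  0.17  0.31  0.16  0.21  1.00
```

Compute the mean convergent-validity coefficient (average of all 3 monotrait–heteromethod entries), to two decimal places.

0.44

Convergent values: 0.50, 0.51, 0.31; mean = 1.32/3 = 0.44.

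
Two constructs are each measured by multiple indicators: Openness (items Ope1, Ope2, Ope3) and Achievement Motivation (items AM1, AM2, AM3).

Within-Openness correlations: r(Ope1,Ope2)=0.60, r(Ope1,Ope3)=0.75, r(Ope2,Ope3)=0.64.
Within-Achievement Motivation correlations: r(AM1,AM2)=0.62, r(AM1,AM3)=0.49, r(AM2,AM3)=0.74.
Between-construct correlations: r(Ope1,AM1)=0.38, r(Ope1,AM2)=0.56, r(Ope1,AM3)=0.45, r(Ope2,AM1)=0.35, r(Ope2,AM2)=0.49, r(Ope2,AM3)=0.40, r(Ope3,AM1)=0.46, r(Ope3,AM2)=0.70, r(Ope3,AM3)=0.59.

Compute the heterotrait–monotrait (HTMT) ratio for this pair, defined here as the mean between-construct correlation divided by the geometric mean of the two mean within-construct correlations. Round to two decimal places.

0.76

Between-construct mean = 4.38/9 = 0.4867.
Mean within-Ope = 1.99/3 = 0.6633; mean within-AM = 1.85/3 = 0.6167.
Geometric mean = √(0.6633 × 0.6167) = 0.6396.
HTMT = 0.4867 / 0.6396 = 0.76.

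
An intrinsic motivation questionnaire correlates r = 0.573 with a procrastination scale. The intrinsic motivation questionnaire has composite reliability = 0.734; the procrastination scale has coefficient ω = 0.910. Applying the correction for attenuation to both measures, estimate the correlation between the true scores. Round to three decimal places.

0.701

r_true = r_obs / √(r_xx · r_yy) = 0.573 / √(0.734 × 0.910) = 0.573 / √0.667940 = 0.573 / 0.8173 ≈ 0.701.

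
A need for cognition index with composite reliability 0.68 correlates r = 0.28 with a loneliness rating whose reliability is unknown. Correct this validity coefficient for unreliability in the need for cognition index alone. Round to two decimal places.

0.34

Single correction: r_c = r_obs / √r_xx = 0.28 / √0.68 = 0.28 / 0.8246 ≈ 0.34.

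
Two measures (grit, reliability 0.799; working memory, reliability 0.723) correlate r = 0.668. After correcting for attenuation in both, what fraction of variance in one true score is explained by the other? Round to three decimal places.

0.772

Disattenuated r = 0.668 / √(0.799 × 0.723) = 0.668 / 0.7601 = 0.8788.
Shared true-score variance = 0.8788² = 0.7723 ≈ 0.772.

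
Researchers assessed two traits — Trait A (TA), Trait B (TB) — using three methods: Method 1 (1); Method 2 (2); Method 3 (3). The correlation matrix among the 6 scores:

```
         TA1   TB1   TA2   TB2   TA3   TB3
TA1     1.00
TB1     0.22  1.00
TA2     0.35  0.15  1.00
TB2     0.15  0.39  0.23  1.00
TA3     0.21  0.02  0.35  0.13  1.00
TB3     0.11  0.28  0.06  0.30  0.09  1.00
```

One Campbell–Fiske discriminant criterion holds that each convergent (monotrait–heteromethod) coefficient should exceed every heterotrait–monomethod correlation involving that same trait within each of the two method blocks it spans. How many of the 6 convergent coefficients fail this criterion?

Each convergent coefficient versus the relevant comparison correlations:
TA (methods 1·2): 0.35 vs {0.22, 0.23} → pass.
TA (methods 1·3): 0.21 vs {0.22, 0.09} → fail.
TA (methods 2·3): 0.35 vs {0.23, 0.09} → pass.
TB (methods 1·2): 0.39 vs {0.22, 0.23} → pass.
TB (methods 1·3): 0.28 vs {0.22, 0.09} → pass.
TB (methods 2·3): 0.30 vs {0.23, 0.09} → pass.
1 of 6 fail.

1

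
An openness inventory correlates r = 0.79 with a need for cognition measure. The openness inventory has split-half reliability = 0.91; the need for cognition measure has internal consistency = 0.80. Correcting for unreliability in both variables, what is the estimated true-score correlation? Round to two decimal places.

r_true = r_obs / √(r_xx · r_yy) = 0.79 / √(0.91 × 0.80) = 0.79 / √0.7280 = 0.79 / 0.8532 ≈ 0.93.

0.93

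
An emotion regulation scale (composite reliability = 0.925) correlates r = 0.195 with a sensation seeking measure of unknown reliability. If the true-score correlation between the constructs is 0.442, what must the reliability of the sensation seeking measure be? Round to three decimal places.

0.210

r_true = r_obs / √(r_xx · r_yy) ⇒ 0.442 = 0.195 / √(0.925 · r_yy).
√(0.925 · r_yy) = 0.195 / 0.442 = 0.4412; 0.925 · r_yy = 0.1947; r_yy = 0.1947 / 0.925 ≈ 0.210.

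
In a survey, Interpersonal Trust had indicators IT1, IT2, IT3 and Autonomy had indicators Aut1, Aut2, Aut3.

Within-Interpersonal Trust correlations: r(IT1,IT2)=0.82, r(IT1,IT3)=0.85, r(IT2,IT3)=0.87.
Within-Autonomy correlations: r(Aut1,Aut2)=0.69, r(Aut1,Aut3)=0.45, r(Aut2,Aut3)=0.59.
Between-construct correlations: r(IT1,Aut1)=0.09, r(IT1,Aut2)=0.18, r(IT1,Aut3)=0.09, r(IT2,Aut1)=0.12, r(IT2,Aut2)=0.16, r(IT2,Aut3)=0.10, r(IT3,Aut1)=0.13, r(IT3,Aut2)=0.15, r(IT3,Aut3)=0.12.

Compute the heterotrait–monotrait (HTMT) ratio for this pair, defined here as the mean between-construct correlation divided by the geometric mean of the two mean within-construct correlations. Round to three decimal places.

0.181

Mean between = 1.14/9 = 0.1267.
Mean within-IT = 2.54/3 = 0.8467; mean within-Aut = 1.73/3 = 0.5767.
Geometric mean = √(0.8467 × 0.5767) = 0.6988.
HTMT = 0.1267 / 0.6988 = 0.181.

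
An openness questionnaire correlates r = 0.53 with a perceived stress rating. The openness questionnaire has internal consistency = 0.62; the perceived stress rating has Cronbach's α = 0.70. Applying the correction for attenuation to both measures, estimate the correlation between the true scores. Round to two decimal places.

r_true = r_obs / √(r_xx · r_yy) = 0.53 / √(0.62 × 0.70) = 0.53 / √0.4340 = 0.53 / 0.6588 ≈ 0.80.

0.80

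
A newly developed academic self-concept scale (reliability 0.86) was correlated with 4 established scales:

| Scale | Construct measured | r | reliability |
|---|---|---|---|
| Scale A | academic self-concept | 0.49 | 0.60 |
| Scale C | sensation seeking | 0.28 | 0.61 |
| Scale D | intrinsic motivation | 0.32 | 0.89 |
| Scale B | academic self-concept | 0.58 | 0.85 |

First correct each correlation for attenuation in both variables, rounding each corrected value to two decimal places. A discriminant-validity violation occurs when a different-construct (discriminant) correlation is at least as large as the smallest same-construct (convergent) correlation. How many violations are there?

Disattenuated r (r / √(r_scale · r_new)):
  Scale A (conv): 0.49 / √(0.60·0.86) = 0.68
  Scale C (disc): 0.28 / √(0.61·0.86) = 0.39
  Scale D (disc): 0.32 / √(0.89·0.86) = 0.37
  Scale B (conv): 0.58 / √(0.85·0.86) = 0.68
Smallest convergent = 0.68. Discriminant values: 0.39, 0.37; count ≥ 0.68 → 0.

0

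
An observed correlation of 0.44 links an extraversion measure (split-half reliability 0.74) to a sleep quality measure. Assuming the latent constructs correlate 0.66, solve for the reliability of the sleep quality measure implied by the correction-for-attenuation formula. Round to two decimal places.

r_true = r_obs / √(r_xx · r_yy) ⇒ 0.66 = 0.44 / √(0.74 · r_yy).
√(0.74 · r_yy) = 0.44 / 0.66 = 0.6667; 0.74 · r_yy = 0.4445; r_yy = 0.4445 / 0.74 ≈ 0.60.

0.60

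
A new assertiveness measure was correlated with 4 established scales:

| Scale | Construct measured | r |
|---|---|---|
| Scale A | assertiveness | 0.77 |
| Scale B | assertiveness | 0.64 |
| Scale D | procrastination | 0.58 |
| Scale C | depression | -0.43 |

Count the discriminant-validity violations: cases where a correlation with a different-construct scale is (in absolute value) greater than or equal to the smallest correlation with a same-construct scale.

Convergent (same construct = assertiveness): Scale A, Scale B.
Smallest convergent = 0.64. Discriminant |r|: 0.58, 0.43; count ≥ 0.64 → 0.

0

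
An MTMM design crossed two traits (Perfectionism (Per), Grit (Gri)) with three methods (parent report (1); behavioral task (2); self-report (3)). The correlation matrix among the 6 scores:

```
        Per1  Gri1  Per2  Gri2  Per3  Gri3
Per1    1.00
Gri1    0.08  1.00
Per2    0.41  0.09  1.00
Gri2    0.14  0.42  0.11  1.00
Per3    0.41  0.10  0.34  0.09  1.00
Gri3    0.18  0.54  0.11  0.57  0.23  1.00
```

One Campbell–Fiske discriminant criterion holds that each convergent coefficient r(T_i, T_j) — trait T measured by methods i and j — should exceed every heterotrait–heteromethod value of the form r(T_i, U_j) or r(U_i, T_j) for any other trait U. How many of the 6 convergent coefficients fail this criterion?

0

Each convergent coefficient versus the relevant comparison correlations:
Per (methods 1·2): 0.41 vs {0.14, 0.09} → pass.
Per (methods 1·3): 0.41 vs {0.18, 0.10} → pass.
Per (methods 2·3): 0.34 vs {0.11, 0.09} → pass.
Gri (methods 1·2): 0.42 vs {0.09, 0.14} → pass.
Gri (methods 1·3): 0.54 vs {0.10, 0.18} → pass.
Gri (methods 2·3): 0.57 vs {0.09, 0.11} → pass.
0 of 6 fail.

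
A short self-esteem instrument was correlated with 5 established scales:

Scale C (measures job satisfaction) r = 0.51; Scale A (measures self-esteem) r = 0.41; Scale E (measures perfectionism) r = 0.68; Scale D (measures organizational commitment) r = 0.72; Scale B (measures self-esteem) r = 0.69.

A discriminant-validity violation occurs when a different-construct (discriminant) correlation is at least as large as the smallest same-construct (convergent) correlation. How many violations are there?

Convergent (same construct = self-esteem): Scale A, Scale B.
Smallest convergent = 0.41. Discriminant values: 0.51, 0.68, 0.72; count ≥ 0.41 → 3.

3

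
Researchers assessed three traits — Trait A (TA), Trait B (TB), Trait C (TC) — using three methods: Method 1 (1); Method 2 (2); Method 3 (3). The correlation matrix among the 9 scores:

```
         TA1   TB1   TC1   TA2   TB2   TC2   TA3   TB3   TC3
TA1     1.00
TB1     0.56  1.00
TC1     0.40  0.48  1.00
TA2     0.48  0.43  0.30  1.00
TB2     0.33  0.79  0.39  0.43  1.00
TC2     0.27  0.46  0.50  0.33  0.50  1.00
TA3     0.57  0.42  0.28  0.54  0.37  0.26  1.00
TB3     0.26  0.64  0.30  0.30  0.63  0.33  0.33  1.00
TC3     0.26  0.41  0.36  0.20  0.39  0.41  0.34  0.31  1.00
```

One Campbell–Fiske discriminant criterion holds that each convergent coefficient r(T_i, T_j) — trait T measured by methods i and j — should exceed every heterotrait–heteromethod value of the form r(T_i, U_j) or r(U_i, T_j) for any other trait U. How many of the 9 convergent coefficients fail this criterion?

Checking each validity diagonal entry against its comparison values:
TA (methods 1·2): 0.48 vs {0.33, 0.43, 0.27, 0.30} → pass.
TA (methods 1·3): 0.57 vs {0.26, 0.42, 0.26, 0.28} → pass.
TA (methods 2·3): 0.54 vs {0.30, 0.37, 0.20, 0.26} → pass.
TB (methods 1·2): 0.79 vs {0.43, 0.33, 0.46, 0.39} → pass.
TB (methods 1·3): 0.64 vs {0.42, 0.26, 0.41, 0.30} → pass.
TB (methods 2·3): 0.63 vs {0.37, 0.30, 0.39, 0.33} → pass.
TC (methods 1·2): 0.50 vs {0.30, 0.27, 0.39, 0.46} → pass.
TC (methods 1·3): 0.36 vs {0.28, 0.26, 0.30, 0.41} → fail.
TC (methods 2·3): 0.41 vs {0.26, 0.20, 0.33, 0.39} → pass.
1 of 9 fail.

1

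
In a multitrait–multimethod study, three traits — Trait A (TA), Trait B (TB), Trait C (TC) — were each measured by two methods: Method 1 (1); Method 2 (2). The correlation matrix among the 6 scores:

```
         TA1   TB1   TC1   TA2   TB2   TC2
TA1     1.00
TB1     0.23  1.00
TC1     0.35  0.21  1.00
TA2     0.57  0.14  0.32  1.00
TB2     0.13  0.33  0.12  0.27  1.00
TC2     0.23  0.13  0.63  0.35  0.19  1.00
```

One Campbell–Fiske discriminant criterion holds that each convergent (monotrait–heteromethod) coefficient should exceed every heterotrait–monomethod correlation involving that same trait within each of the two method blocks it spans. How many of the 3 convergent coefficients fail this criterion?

Convergent coefficients and their comparison sets:
TA (methods 1·2): 0.57 vs {0.23, 0.27, 0.35, 0.35} → pass.
TB (methods 1·2): 0.33 vs {0.23, 0.27, 0.21, 0.19} → pass.
TC (methods 1·2): 0.63 vs {0.35, 0.35, 0.21, 0.19} → pass.
0 of 3 fail.

0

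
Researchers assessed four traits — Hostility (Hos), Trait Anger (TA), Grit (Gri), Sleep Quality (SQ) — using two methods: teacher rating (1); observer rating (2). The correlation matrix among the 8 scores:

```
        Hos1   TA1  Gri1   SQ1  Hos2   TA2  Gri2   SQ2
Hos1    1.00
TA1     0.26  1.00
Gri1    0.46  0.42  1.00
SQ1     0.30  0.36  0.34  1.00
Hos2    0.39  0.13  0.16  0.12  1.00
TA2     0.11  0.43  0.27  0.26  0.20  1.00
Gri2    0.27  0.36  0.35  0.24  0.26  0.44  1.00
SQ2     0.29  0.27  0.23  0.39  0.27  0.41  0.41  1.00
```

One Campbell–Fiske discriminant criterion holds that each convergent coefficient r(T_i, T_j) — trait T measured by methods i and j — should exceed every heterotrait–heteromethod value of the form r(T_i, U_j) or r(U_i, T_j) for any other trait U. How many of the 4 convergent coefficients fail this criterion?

1

Convergent coefficients and their comparison sets:
Hos (methods 1·2): 0.39 vs {0.11, 0.13, 0.27, 0.16, 0.29, 0.12} → pass.
TA (methods 1·2): 0.43 vs {0.13, 0.11, 0.36, 0.27, 0.27, 0.26} → pass.
Gri (methods 1·2): 0.35 vs {0.16, 0.27, 0.27, 0.36, 0.23, 0.24} → fail.
SQ (methods 1·2): 0.39 vs {0.12, 0.29, 0.26, 0.27, 0.24, 0.23} → pass.
1 of 4 fail.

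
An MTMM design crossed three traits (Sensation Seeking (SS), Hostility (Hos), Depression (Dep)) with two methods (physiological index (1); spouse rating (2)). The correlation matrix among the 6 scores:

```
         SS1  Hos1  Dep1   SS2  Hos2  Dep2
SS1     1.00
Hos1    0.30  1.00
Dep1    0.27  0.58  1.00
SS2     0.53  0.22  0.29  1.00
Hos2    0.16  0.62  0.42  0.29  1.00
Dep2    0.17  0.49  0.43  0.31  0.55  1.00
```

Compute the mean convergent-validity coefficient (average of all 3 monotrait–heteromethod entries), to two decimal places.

0.53

Convergent values: 0.53, 0.62, 0.43; mean = 1.58/3 = 0.53.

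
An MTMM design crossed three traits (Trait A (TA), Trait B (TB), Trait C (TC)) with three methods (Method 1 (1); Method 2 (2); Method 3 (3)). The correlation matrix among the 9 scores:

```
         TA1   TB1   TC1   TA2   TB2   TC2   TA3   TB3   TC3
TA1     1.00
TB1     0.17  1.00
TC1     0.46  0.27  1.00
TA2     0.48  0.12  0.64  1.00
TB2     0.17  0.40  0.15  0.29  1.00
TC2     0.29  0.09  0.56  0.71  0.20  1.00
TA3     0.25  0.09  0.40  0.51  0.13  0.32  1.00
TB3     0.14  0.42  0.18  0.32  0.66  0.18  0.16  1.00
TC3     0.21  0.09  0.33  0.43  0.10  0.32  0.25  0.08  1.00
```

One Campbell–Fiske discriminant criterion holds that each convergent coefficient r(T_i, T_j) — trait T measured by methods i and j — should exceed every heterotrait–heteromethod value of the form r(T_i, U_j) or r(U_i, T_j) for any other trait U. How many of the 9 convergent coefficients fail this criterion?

Each convergent coefficient versus the relevant comparison correlations:
TA (methods 1·2): 0.48 vs {0.17, 0.12, 0.29, 0.64} → fail.
TA (methods 1·3): 0.25 vs {0.14, 0.09, 0.21, 0.40} → fail.
TA (methods 2·3): 0.51 vs {0.32, 0.13, 0.43, 0.32} → pass.
TB (methods 1·2): 0.40 vs {0.12, 0.17, 0.09, 0.15} → pass.
TB (methods 1·3): 0.42 vs {0.09, 0.14, 0.09, 0.18} → pass.
TB (methods 2·3): 0.66 vs {0.13, 0.32, 0.10, 0.18} → pass.
TC (methods 1·2): 0.56 vs {0.64, 0.29, 0.15, 0.09} → fail.
TC (methods 1·3): 0.33 vs {0.40, 0.21, 0.18, 0.09} → fail.
TC (methods 2·3): 0.32 vs {0.32, 0.43, 0.18, 0.10} → fail.
5 of 9 fail.

5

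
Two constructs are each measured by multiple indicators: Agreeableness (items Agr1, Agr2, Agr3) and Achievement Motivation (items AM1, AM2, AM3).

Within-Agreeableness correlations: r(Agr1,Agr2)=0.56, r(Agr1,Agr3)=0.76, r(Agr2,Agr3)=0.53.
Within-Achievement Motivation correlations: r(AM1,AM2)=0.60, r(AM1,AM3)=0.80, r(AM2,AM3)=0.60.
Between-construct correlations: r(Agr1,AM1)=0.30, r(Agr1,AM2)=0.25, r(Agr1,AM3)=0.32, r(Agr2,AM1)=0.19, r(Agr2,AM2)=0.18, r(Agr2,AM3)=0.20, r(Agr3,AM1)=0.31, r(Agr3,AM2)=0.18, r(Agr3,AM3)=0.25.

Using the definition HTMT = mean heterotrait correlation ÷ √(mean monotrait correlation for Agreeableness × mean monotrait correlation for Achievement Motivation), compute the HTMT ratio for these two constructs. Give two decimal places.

Between-construct mean = 2.18/9 = 0.2422.
Mean within-Agr = 1.85/3 = 0.6167; mean within-AM = 2.00/3 = 0.6667.
Geometric mean = √(0.6167 × 0.6667) = 0.6412.
HTMT = 0.2422 / 0.6412 = 0.38.

0.38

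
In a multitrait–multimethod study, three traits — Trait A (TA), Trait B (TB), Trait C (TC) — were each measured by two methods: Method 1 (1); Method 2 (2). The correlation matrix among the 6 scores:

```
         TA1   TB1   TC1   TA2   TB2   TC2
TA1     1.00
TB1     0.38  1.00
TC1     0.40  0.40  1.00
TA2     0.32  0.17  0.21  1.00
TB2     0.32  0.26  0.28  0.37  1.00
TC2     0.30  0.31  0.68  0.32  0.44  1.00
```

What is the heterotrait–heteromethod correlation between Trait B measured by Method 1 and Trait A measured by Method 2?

Different traits and methods: r(TB1, TA2) = 0.17.

0.17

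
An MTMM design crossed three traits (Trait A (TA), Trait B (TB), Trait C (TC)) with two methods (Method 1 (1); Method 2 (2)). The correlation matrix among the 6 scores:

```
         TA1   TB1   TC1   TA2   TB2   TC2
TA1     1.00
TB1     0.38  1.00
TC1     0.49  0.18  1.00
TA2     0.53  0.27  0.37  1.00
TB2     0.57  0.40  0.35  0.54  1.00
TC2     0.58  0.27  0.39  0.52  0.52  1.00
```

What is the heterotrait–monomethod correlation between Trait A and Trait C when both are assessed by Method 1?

0.49

Different traits, same method: r(TA1, TC1) = 0.49.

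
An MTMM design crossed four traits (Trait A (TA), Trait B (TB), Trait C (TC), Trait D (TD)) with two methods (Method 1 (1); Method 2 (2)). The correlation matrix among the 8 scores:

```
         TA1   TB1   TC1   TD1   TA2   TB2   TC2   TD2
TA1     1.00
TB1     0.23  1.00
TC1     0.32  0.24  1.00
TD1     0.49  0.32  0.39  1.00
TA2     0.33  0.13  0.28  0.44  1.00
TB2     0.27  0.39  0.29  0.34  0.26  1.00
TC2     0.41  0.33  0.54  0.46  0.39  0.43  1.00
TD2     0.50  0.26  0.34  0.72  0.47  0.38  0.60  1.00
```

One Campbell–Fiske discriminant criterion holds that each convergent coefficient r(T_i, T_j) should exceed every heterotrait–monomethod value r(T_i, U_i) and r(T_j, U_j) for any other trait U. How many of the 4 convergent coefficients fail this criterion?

3

Checking each validity diagonal entry against its comparison values:
TA (methods 1·2): 0.33 vs {0.23, 0.26, 0.32, 0.39, 0.49, 0.47} → fail.
TB (methods 1·2): 0.39 vs {0.23, 0.26, 0.24, 0.43, 0.32, 0.38} → fail.
TC (methods 1·2): 0.54 vs {0.32, 0.39, 0.24, 0.43, 0.39, 0.60} → fail.
TD (methods 1·2): 0.72 vs {0.49, 0.47, 0.32, 0.38, 0.39, 0.60} → pass.
3 of 4 fail.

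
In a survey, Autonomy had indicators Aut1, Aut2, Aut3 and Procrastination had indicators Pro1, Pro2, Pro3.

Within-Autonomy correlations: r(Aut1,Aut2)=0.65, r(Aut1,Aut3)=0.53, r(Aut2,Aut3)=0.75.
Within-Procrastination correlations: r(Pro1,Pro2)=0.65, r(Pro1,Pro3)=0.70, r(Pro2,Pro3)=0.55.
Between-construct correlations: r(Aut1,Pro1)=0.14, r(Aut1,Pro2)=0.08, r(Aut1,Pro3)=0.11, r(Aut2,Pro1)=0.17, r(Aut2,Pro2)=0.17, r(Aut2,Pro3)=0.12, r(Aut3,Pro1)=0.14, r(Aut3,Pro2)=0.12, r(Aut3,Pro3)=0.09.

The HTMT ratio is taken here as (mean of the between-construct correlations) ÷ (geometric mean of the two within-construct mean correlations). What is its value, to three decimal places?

0.198

Mean between = 1.14/9 = 0.1267.
Mean within-Aut = 1.93/3 = 0.6433; mean within-Pro = 1.90/3 = 0.6333.
Geometric mean = √(0.6433 × 0.6333) = 0.6383.
HTMT = 0.1267 / 0.6383 = 0.198.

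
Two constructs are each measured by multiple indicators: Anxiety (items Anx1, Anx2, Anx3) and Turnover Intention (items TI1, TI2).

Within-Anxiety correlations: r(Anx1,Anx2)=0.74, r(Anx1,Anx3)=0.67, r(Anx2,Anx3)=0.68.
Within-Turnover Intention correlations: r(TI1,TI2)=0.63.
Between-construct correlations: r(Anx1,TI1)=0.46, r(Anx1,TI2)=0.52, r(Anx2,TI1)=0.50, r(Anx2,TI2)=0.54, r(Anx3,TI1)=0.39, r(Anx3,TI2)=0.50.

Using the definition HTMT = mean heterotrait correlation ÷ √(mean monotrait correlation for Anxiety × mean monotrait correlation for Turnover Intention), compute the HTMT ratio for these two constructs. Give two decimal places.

Between-construct mean = 2.91/6 = 0.4850.
Mean within-Anx = 2.09/3 = 0.6967; mean within-TI = 0.63/1 = 0.6300.
Geometric mean = √(0.6967 × 0.6300) = 0.6625.
HTMT = 0.4850 / 0.6625 = 0.73.

0.73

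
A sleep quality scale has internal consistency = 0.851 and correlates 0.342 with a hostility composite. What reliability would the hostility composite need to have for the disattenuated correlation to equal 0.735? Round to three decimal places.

0.254

r_true = r_obs / √(r_xx · r_yy) ⇒ 0.735 = 0.342 / √(0.851 · r_yy).
√(0.851 · r_yy) = 0.342 / 0.735 = 0.4653; 0.851 · r_yy = 0.2165; r_yy = 0.2165 / 0.851 ≈ 0.254.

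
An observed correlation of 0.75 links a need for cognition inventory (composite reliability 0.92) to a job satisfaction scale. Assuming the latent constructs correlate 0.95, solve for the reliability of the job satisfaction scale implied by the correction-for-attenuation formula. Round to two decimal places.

r_true = r_obs / √(r_xx · r_yy) ⇒ 0.95 = 0.75 / √(0.92 · r_yy).
√(0.92 · r_yy) = 0.75 / 0.95 = 0.7895; 0.92 · r_yy = 0.6233; r_yy = 0.6233 / 0.92 ≈ 0.68.

0.68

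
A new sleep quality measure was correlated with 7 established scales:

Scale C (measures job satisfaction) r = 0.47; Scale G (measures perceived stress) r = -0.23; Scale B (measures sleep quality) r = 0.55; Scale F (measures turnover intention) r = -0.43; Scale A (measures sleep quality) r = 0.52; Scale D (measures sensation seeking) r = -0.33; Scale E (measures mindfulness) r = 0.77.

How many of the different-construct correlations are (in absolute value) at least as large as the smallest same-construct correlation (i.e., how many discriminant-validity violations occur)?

1

Convergent (same construct = sleep quality): Scale B, Scale A.
Smallest convergent = 0.52. Discriminant |r|: 0.47, 0.23, 0.43, 0.33, 0.77; count ≥ 0.52 → 1.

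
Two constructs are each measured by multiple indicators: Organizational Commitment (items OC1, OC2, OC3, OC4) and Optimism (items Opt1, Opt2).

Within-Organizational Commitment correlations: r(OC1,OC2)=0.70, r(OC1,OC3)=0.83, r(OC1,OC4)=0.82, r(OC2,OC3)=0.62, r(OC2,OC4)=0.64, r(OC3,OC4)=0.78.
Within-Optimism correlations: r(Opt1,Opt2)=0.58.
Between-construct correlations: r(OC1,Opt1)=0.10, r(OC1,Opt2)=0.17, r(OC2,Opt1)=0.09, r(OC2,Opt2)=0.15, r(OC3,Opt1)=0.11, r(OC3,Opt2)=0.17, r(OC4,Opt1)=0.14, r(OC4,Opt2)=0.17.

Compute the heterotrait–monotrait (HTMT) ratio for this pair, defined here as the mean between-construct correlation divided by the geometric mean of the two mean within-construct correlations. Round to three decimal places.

Mean between = 1.10/8 = 0.1375.
Mean within-OC = 4.39/6 = 0.7317; mean within-Opt = 0.58/1 = 0.5800.
Geometric mean = √(0.7317 × 0.5800) = 0.6514.
HTMT = 0.1375 / 0.6514 = 0.211.

0.211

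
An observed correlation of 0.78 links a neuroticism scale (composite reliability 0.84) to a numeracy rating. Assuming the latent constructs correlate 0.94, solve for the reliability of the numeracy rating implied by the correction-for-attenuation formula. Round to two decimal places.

0.82

r_true = r_obs / √(r_xx · r_yy) ⇒ 0.94 = 0.78 / √(0.84 · r_yy).
√(0.84 · r_yy) = 0.78 / 0.94 = 0.8298; 0.84 · r_yy = 0.6886; r_yy = 0.6886 / 0.84 ≈ 0.82.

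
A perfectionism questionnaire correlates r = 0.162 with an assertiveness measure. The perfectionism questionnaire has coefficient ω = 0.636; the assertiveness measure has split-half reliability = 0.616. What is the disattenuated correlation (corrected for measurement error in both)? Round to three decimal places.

0.259

r_true = r_obs / √(r_xx · r_yy) = 0.162 / √(0.636 × 0.616) = 0.162 / √0.391776 = 0.162 / 0.6259 ≈ 0.259.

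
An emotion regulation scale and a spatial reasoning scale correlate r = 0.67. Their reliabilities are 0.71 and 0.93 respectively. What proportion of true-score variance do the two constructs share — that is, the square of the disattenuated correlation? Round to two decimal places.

0.68

Disattenuated r = 0.67 / √(0.71 × 0.93) = 0.67 / 0.8126 = 0.8245.
Shared true-score variance = 0.8245² = 0.6798 ≈ 0.68.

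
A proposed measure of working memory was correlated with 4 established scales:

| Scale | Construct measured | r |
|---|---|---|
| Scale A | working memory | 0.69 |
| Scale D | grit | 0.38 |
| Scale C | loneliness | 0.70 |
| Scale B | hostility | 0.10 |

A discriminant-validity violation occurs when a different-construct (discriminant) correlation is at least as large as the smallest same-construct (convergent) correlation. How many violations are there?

1

Convergent (same construct = working memory): Scale A.
Smallest convergent = 0.69. Discriminant values: 0.38, 0.70, 0.10; count ≥ 0.69 → 1.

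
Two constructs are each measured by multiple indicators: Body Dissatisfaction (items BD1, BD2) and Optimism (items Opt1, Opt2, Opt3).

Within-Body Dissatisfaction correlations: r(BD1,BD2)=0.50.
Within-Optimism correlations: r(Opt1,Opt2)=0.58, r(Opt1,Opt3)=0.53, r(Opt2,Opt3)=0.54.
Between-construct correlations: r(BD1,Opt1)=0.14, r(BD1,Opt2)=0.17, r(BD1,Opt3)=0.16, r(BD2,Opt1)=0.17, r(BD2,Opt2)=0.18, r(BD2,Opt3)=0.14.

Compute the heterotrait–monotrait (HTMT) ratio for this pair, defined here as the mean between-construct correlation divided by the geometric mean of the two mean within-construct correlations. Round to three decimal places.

0.305

Between-construct mean = 0.96/6 = 0.1600.
Mean within-BD = 0.50/1 = 0.5000; mean within-Opt = 1.65/3 = 0.5500.
Geometric mean = √(0.5000 × 0.5500) = 0.5244.
HTMT = 0.1600 / 0.5244 = 0.305.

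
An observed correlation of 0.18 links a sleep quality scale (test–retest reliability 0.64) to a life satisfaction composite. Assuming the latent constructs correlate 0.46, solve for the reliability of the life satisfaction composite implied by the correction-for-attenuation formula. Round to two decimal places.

r_true = r_obs / √(r_xx · r_yy) ⇒ 0.46 = 0.18 / √(0.64 · r_yy).
√(0.64 · r_yy) = 0.18 / 0.46 = 0.3913; 0.64 · r_yy = 0.1531; r_yy = 0.1531 / 0.64 ≈ 0.24.

0.24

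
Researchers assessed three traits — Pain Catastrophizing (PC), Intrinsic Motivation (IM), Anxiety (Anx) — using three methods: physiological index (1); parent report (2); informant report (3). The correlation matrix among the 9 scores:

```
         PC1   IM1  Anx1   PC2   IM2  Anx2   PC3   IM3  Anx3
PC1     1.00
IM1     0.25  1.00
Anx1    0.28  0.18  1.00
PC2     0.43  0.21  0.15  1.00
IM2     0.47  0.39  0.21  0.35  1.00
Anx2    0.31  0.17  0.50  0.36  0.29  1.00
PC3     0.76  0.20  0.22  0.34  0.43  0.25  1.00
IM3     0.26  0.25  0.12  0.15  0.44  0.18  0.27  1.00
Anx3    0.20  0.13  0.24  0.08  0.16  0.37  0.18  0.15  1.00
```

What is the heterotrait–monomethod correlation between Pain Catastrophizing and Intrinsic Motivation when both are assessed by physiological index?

Different traits, same method: r(PC1, IM1) = 0.25.

0.25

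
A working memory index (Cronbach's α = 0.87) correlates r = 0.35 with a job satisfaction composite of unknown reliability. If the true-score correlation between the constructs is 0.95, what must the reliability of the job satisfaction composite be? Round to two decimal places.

r_true = r_obs / √(r_xx · r_yy) ⇒ 0.95 = 0.35 / √(0.87 · r_yy).
√(0.87 · r_yy) = 0.35 / 0.95 = 0.3684; 0.87 · r_yy = 0.1357; r_yy = 0.1357 / 0.87 ≈ 0.16.

0.16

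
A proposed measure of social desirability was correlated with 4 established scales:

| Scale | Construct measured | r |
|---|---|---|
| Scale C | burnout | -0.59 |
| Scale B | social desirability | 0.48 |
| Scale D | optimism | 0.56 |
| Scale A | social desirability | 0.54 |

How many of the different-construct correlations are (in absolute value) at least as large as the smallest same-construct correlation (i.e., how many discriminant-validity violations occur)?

Convergent (same construct = social desirability): Scale B, Scale A.
Smallest convergent = 0.48. Discriminant |r|: 0.59, 0.56; count ≥ 0.48 → 2.

2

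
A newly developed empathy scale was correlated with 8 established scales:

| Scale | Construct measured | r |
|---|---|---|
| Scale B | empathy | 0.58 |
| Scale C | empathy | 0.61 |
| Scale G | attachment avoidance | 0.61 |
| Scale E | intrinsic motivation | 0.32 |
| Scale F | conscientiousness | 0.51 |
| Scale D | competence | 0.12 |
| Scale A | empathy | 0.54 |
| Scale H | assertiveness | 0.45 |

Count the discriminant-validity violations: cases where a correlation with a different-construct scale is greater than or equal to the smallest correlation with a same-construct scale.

Convergent (same construct = empathy): Scale B, Scale C, Scale A.
Smallest convergent = 0.54. Discriminant values: 0.61, 0.32, 0.51, 0.12, 0.45; count ≥ 0.54 → 1.

1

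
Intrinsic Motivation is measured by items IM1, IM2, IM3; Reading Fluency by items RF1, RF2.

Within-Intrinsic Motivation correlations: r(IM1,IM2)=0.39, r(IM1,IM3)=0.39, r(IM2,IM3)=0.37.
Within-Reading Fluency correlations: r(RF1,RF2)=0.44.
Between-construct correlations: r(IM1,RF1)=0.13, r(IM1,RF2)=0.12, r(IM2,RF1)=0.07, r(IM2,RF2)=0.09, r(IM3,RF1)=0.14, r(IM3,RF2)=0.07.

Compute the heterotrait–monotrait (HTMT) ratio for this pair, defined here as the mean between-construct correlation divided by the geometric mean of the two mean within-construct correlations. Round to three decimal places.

0.252

Mean between = 0.62/6 = 0.1033.
Mean within-IM = 1.15/3 = 0.3833; mean within-RF = 0.44/1 = 0.4400.
Geometric mean = √(0.3833 × 0.4400) = 0.4107.
HTMT = 0.1033 / 0.4107 = 0.252.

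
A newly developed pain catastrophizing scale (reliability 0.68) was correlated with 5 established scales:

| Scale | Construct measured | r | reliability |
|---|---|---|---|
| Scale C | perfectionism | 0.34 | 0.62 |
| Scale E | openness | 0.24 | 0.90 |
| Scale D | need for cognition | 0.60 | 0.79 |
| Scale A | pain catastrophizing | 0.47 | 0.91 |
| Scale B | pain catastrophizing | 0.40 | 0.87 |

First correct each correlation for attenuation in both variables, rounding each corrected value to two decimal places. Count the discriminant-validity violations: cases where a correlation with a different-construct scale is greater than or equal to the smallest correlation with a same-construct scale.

Disattenuated r (r / √(r_scale · r_new)):
  Scale C (disc): 0.34 / √(0.62·0.68) = 0.52
  Scale E (disc): 0.24 / √(0.90·0.68) = 0.31
  Scale D (disc): 0.60 / √(0.79·0.68) = 0.82
  Scale A (conv): 0.47 / √(0.91·0.68) = 0.60
  Scale B (conv): 0.40 / √(0.87·0.68) = 0.52
Smallest convergent = 0.52. Discriminant values: 0.52, 0.31, 0.82; count ≥ 0.52 → 2.

2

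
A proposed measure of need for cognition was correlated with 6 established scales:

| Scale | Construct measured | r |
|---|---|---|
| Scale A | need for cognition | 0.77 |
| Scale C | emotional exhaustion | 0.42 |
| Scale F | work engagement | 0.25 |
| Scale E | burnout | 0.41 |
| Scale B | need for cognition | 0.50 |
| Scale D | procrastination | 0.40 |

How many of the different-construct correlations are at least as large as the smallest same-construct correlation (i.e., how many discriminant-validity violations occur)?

Convergent (same construct = need for cognition): Scale A, Scale B.
Smallest convergent = 0.50. Discriminant values: 0.42, 0.25, 0.41, 0.40; count ≥ 0.50 → 0.

0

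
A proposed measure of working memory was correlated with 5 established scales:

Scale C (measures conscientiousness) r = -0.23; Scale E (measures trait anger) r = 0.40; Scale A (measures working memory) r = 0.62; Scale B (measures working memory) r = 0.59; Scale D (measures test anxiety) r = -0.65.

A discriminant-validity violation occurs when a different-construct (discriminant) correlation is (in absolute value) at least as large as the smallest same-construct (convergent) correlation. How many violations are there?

Convergent (same construct = working memory): Scale A, Scale B.
Smallest convergent = 0.59. Discriminant |r|: 0.23, 0.40, 0.65; count ≥ 0.59 → 1.

1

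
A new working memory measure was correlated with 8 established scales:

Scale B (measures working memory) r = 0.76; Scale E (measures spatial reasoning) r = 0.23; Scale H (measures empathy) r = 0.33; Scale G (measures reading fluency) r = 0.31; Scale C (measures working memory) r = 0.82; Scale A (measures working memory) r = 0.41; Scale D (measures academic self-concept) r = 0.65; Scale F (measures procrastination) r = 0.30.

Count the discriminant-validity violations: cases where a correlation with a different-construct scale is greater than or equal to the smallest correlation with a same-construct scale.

Convergent (same construct = working memory): Scale B, Scale C, Scale A.
Smallest convergent = 0.41. Discriminant values: 0.23, 0.33, 0.31, 0.65, 0.30; count ≥ 0.41 → 1.

1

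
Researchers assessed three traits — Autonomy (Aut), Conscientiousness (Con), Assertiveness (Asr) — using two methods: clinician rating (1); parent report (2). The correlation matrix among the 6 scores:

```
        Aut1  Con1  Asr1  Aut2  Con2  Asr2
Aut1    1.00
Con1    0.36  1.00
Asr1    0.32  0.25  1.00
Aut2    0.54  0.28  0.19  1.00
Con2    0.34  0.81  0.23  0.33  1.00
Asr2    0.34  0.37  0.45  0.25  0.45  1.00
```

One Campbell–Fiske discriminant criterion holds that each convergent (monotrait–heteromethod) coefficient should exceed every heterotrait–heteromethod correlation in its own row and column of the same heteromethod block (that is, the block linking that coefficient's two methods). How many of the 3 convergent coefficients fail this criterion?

Convergent coefficients and their comparison sets:
Aut (methods 1·2): 0.54 vs {0.34, 0.28, 0.34, 0.19} → pass.
Con (methods 1·2): 0.81 vs {0.28, 0.34, 0.37, 0.23} → pass.
Asr (methods 1·2): 0.45 vs {0.19, 0.34, 0.23, 0.37} → pass.
0 of 3 fail.

0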